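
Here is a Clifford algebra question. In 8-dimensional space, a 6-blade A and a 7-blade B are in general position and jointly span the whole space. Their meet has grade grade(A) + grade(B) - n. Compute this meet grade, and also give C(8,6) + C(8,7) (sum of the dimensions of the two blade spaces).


Meet grade = grade(A) + grade(B) - n
= 6 + 7 - 8 = 5
C(8,6) = 28
C(8,7) = 8
dim_A + dim_B = 28 + 8 = 36


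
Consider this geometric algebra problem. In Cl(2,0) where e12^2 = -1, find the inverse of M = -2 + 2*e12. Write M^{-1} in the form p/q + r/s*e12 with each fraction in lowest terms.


M = -2 + 2*e12, where e12^2 = -1.
Since M commutes with its reverse ~M = a - b*e12, M * ~M = a^2 - b^2*e12^2 = a^2 + b^2.
So M^{-1} = ~M / (a^2 + b^2) = (a - b*e12)/(a^2 + b^2).
a^2 + b^2 = 4 + 4 = 8
Scalar part = -2/8 = -1/4
Bivector coeff = -2/8 = -1/4
M^{-1} = -1/4 - 1/4*e12


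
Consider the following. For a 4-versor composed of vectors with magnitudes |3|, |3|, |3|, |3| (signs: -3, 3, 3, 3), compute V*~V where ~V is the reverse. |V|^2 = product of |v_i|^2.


Each vector v_i has |v_i|^2 = s_i^2
Squared scales: (-3)^2 = 9, 3^2 = 9, 3^2 = 9, 3^2 = 9
|V|^2 = 9 * 9 * 9 * 9
= 6561


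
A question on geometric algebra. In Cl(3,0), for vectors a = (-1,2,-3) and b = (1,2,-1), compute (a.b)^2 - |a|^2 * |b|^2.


a . b = (-1)*1 + 2*2 + (-3)*(-1)
= -1 + 4 + 3 = 6
|a|^2 = (-1)^2 + 2^2 + (-3)^2 = 14
|b|^2 = 1^2 + 2^2 + (-1)^2 = 6
(a.b)^2 = 6^2 = 36
|a|^2 * |b|^2 = 14 * 6 = 84
Result = 36 - 84 = -48


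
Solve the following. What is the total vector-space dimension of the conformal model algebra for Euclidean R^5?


The conformal model of R^5 uses Cl(6,1): the 5 Euclidean generators plus two extra orthogonal generators e+ (e+^2 = +1) and e- (e-^2 = -1), from which the null vectors e0, einf are built.
Number of generators m = 5 + 2 = 7.
dim Cl(p,q) = 2^m = 2^7 = 128


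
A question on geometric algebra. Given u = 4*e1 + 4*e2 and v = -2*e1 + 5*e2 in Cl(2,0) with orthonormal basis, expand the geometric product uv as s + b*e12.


Expand: (4*e1 + 4*e2)(-2*e1 + 5*e2)
= 4*(-2)*e1e1 + 4*5*e1e2 + 4*(-2)*e2e1 + 4*5*e2e2
Using e1^2 = e2^2 = 1, e2e1 = -e1e2:
Scalar part s = 4*(-2) + 4*5 = -8 + 20 = 12
Bivector part b = 4*5 - 4*(-2) = 20 - (-8) = 28
uv = 12 + 28*e12


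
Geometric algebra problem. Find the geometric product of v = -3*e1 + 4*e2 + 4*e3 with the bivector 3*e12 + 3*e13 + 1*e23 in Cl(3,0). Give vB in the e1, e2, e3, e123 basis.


vB has grade-1 (vector) and grade-3 (trivector) parts: vB = (v _| B) + (v ^ B).
Vector part <vB>_1:
  e1: -v2*b12 - v3*b13 = -(4)*(3) - (4)*(3) = -24
  e2: v1*b12 - v3*b23 = (-3)*(3) - (4)*(1) = -13
  e3: v1*b13 + v2*b23 = (-3)*(3) + (4)*(1) = -5
Trivector part <vB>_3:
  e123: v1*b23 - v2*b13 + v3*b12 = (-3)*(1) - (4)*(3) + (4)*(3) = -3
vB = -24*e1 - 13*e2 - 5*e3 - 3*e123


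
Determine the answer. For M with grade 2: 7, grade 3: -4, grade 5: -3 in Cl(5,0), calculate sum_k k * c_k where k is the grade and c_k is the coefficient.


Grade-weighted sum = sum of grade_k * coefficient_k
2*7 = 14
3*(-4) = -12
5*(-3) = -15
Total = 14 + (-12) + (-15) = -13


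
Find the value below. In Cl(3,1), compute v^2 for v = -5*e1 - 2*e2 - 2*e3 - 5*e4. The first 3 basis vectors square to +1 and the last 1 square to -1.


v^2 = sum of c_i^2 * e_i^2
Positive signature terms (e_i^2 = +1): (-5)^2 + (-2)^2 + (-2)^2 = 33
Negative signature terms (e_j^2 = -1): (-5)^2 = 25
v^2 = 33 - 25 = 8


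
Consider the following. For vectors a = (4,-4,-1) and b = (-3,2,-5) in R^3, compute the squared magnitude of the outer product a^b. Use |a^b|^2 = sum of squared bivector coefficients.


a wedge b = (a1*b2 - a2*b1)*e12 + (a1*b3 - a3*b1)*e13 + (a2*b3 - a3*b2)*e23
e12 coeff: 4*2 - (-4)*(-3) = 8 - 12 = -4
e13 coeff: 4*(-5) - (-1)*(-3) = -20 - 3 = -23
e23 coeff: (-4)*(-5) - (-1)*2 = 20 - (-2) = 22
|a wedge b|^2 = (-4)^2 + (-23)^2 + 22^2
= 16 + 529 + 484
= 1029


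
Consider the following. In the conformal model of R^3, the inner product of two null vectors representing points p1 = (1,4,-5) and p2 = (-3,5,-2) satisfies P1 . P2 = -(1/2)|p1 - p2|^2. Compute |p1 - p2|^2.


p1 - p2 = (4, -1, -3)
|p1 - p2|^2 = 4^2 + (-1)^2 + (-3)^2
= 16 + 1 + 9
= 26


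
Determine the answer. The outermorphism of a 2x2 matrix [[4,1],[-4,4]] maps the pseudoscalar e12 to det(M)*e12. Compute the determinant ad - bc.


The outermorphism of a linear map f sends e1^e2 to f(e1)^f(e2).
f(e1) = 4*e1 - 4*e2
f(e2) = 1*e1 + 4*e2
f(e1) ^ f(e2) = (4*e1 - 4*e2) ^ (1*e1 + 4*e2)
= 4*4*e12 + (-4)*1*e21
= (16 - (-4))*e12
= 20*e12
Coefficient = 20


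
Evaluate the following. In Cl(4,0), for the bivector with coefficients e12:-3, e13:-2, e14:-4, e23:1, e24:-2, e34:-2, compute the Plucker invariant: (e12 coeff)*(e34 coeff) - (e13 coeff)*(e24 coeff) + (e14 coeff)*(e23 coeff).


Plucker relation: af - be + cd
a*f = (-3)*(-2) = 6
b*e = (-2)*(-2) = 4
c*d = (-4)*1 = -4
af - be + cd = 6 - 4 + (-4)
= -2


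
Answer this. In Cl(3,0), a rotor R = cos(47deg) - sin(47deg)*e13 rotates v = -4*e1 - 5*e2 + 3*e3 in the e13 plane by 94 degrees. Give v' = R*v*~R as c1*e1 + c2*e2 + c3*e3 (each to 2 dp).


Rotor R = cos(47deg) - sin(47deg)*e13
Rotation angle theta = 2 * 47 = 94 degrees in the e13 plane (e1 -> e3).
The component perpendicular to the plane (e2) is invariant: v'_2 = v2 = -5.00
cos(94deg) = -0.0698, sin(94deg) = 0.9976
v'_1 = v1*cos(theta) - v3*sin(theta) = -4*(-0.0698) - 3*0.9976 = -2.71
v'_3 = v1*sin(theta) + v3*cos(theta) = -4*0.9976 + 3*(-0.0698) = -4.20
v' = -2.71*e1 - 5.00*e2 - 4.20*e3


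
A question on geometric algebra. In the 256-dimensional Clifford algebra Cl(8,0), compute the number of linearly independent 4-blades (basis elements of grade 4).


Number of grade-k basis blades in Cl(p,q) with n = p + q is C(n, k).
n = 8 + 0 = 8
C(8, 4) = 8! / (4! * 4!)
= 40320 / (24 * 24)
= 70


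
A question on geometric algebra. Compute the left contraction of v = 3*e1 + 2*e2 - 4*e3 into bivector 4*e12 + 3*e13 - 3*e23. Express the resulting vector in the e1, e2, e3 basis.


Left contraction v _| B = <vB>_1 (grade-1 part of the geometric product vB).
Using e1_|e12 = e2, e2_|e12 = -e1, e1_|e13 = e3, e3_|e13 = -e1, e2_|e23 = e3, e3_|e23 = -e2:
e1 coeff: -v2*b12 - v3*b13 = -(2)*(4) - (-4)*(3) = 4
e2 coeff: v1*b12 - v3*b23 = (3)*(4) - (-4)*(-3) = 0
e3 coeff: v1*b13 + v2*b23 = (3)*(3) + (2)*(-3) = 3
v _| B = 4*e1 + 0*e2 + 3*e3


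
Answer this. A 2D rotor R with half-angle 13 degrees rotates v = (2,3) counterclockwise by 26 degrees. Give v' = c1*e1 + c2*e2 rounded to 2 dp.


Rotor R = cos(13deg) - sin(13deg)*e12
Rotation angle theta = 2 * 13 = 26 degrees
v' = R*v*~R rotates v by theta.
cos(26deg) = 0.8988, sin(26deg) = 0.4384
v'_1 = 2*cos(26deg) - 3*sin(26deg)
= 2*0.8988 - 3*0.4384
= 0.48
v'_2 = 2*sin(26deg) + 3*cos(26deg)
= 2*0.4384 + 3*0.8988
= 3.57
v' = 0.48*e1 + 3.57*e2


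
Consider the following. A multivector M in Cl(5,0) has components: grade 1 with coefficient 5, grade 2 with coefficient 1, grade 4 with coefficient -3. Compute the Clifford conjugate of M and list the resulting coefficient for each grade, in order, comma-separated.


Clifford conjugate sign for grade k: (-1)^(k(k+1)/2)
Grade 1: (-1)^(1*2/2) = (-1)^1 = -1, coeff 5 -> -5
Grade 2: (-1)^(2*3/2) = (-1)^3 = -1, coeff 1 -> -1
Grade 4: (-1)^(4*5/2) = (-1)^10 = 1, coeff -3 -> -3
Conjugated coefficients: -5, -1, -3


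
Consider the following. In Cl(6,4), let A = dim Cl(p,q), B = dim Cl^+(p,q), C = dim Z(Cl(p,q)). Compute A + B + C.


n = 6 + 4 = 10
Total dim = 2^10 = 1024
Even subalgebra dim = 2^9 = 512
n is even, so center dim = 1
Sum = 1024 + 512 + 1 = 1537


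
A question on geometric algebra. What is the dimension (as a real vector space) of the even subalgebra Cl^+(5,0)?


Even subalgebra dimension = 2^(n-1)
n = 5 + 0 = 5
2^(5 - 1) = 2^4 = 16
Verification: sum of C(5,k) for even k = 1 + 10 + 5 = 16
Result = 16


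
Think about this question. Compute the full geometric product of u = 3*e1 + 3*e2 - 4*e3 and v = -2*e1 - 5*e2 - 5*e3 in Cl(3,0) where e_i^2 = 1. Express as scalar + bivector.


In Cl(3,0): e_i^2 = 1, e_ie_j = -e_je_i for i != j.
Scalar part = u . v = 3*(-2) + 3*(-5) + (-4)*(-5)
= -6 + (-15) + 20 = -1
e12 coeff = 3*(-5) - 3*(-2) = -15 - (-6) = -9
e13 coeff = 3*(-5) - (-4)*(-2) = -15 - 8 = -23
e23 coeff = 3*(-5) - (-4)*(-5) = -15 - 20 = -35
uv = -1 - 9*e12 - 23*e13 - 35*e23


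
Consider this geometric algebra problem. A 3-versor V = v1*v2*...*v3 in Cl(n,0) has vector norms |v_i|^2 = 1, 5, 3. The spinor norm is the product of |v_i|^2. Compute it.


Spinor norm N(V) = |v1|^2 * |v2|^2 * ... * |v3|^2
= 1 * 5 * 3
Running product: 1, 5, 15
N(V) = 15


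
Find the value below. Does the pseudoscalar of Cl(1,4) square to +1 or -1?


The pseudoscalar I = e1...e_n (product of all n generators) of Cl(p,q) satisfies I^2 = (-1)^(q + n(n-1)/2).
p = 1, q = 4, n = p + q = 5
n(n-1)/2 = 5 * 4 / 2 = 10
Exponent = q + n(n-1)/2 = 4 + 10 = 14
I^2 = (-1)^14 = +1


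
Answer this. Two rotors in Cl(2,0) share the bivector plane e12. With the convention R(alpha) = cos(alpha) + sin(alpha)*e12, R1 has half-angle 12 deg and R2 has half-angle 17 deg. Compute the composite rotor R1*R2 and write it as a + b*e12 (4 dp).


Same-plane rotors commute and their half-angles add:
R1*R2 = cos(a1 + a2) + sin(a1 + a2)*e12.
a1 + a2 = 12 + 17 = 29 deg
cos(29 deg) = 0.8746
sin(29 deg) = 0.4848
R1*R2 = 0.8746 + 0.4848*e12


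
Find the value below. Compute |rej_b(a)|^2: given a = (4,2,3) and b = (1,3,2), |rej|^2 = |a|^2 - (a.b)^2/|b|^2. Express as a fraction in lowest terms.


|a|^2 = 4^2 + 2^2 + 3^2 = 29
|b|^2 = 1^2 + 3^2 + 2^2 = 14
a . b = 4*1 + 2*3 + 3*2 = 16
(a.b)^2 = 16^2 = 256
|rej|^2 = 29 - 256/14
= (406 - 256)/14
= 150/14
In lowest terms: 75/7


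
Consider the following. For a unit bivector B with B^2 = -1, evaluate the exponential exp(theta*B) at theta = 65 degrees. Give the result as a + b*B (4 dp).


For a unit bivector B with B^2 = -1, the exponential series gives
e^(theta*B) = cos(theta) + sin(theta)*B (the GA analogue of Euler's formula).
theta = 65 degrees = 1.134464 rad
cos(65 deg) = 0.4226
sin(65 deg) = 0.9063
exp(theta*B) = 0.4226 + 0.9063*B


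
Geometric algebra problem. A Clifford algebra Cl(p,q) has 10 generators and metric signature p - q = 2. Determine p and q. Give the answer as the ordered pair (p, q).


We need p + q = 10 and p - q = 2.
Adding: 2p = 10 + 2 = 12, so p = 6.
Then q = 10 - 6 = 4.
(p, q) = (6, 4)


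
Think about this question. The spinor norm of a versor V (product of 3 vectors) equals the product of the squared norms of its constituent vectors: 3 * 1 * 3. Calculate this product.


Spinor norm N(V) = |v1|^2 * |v2|^2 * ... * |v3|^2
= 3 * 1 * 3
Running product: 3, 3, 9
N(V) = 9


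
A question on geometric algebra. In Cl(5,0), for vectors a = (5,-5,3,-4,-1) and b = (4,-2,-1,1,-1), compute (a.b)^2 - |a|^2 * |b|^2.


a . b = 5*4 + (-5)*(-2) + 3*(-1) + (-4)*1 + (-1)*(-1)
= 20 + 10 + (-3) + (-4) + 1 = 24
|a|^2 = 5^2 + (-5)^2 + 3^2 + (-4)^2 + (-1)^2 = 76
|b|^2 = 4^2 + (-2)^2 + (-1)^2 + 1^2 + (-1)^2 = 23
(a.b)^2 = 24^2 = 576
|a|^2 * |b|^2 = 76 * 23 = 1748
Result = 576 - 1748 = -1172


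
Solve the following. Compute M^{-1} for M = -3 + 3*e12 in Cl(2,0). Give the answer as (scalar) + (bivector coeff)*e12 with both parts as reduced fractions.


M = -3 + 3*e12, where e12^2 = -1.
Since M commutes with its reverse ~M = a - b*e12, M * ~M = a^2 - b^2*e12^2 = a^2 + b^2.
So M^{-1} = ~M / (a^2 + b^2) = (a - b*e12)/(a^2 + b^2).
a^2 + b^2 = 9 + 9 = 18
Scalar part = -3/18 = -1/6
Bivector coeff = -3/18 = -1/6
M^{-1} = -1/6 - 1/6*e12


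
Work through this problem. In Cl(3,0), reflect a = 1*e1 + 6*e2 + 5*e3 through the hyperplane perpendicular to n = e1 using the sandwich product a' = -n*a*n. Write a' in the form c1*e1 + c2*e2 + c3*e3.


Reflection formula: a' = -n*a*n, with n = e1 (unit vector, n^2 = 1).
For reflection through hyperplane perp to e1:
The component along e1 flips sign, others stay.
a = (1, 6, 5)
a' = (-1, 6, 5)
a' = -1*e1 + 6*e2 + 5*e3


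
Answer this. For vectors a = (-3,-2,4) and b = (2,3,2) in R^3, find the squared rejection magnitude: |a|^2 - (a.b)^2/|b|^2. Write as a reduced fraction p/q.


|a|^2 = (-3)^2 + (-2)^2 + 4^2 = 29
|b|^2 = 2^2 + 3^2 + 2^2 = 17
a . b = (-3)*2 + (-2)*3 + 4*2 = -4
(a.b)^2 = (-4)^2 = 16
|rej|^2 = 29 - 16/17
= (493 - 16)/17
= 477/17
In lowest terms: 477/17


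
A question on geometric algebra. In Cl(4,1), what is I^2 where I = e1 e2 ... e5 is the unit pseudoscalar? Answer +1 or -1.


The pseudoscalar I = e1...e_n (product of all n generators) of Cl(p,q) satisfies I^2 = (-1)^(q + n(n-1)/2).
p = 4, q = 1, n = p + q = 5
n(n-1)/2 = 5 * 4 / 2 = 10
Exponent = q + n(n-1)/2 = 1 + 10 = 11
I^2 = (-1)^11 = -1


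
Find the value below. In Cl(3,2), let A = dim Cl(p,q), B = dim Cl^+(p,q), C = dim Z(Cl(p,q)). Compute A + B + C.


n = 3 + 2 = 5
Total dim = 2^5 = 32
Even subalgebra dim = 2^4 = 16
n is odd, so center dim = 2
Sum = 32 + 16 + 2 = 50


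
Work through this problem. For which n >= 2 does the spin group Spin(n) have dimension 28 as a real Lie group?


dim Spin(n) = dim so(n) = n(n-1)/2.
Solve n(n-1)/2 = 28, i.e. n^2 - n - 56 = 0.
Discriminant = 1 + 8*28 = 225
n = (1 + sqrt(225))/2 = (1 + 15)/2 = 8


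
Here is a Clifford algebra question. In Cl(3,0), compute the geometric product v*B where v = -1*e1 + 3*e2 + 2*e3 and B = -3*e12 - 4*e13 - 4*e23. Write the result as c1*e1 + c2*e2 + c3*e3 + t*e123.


vB has grade-1 (vector) and grade-3 (trivector) parts: vB = (v _| B) + (v ^ B).
Vector part <vB>_1:
  e1: -v2*b12 - v3*b13 = -(3)*(-3) - (2)*(-4) = 17
  e2: v1*b12 - v3*b23 = (-1)*(-3) - (2)*(-4) = 11
  e3: v1*b13 + v2*b23 = (-1)*(-4) + (3)*(-4) = -8
Trivector part <vB>_3:
  e123: v1*b23 - v2*b13 + v3*b12 = (-1)*(-4) - (3)*(-4) + (2)*(-3) = 10
vB = 17*e1 + 11*e2 - 8*e3 + 10*e123


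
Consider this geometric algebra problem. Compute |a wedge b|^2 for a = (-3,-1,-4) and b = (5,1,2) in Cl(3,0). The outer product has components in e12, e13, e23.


a wedge b = (a1*b2 - a2*b1)*e12 + (a1*b3 - a3*b1)*e13 + (a2*b3 - a3*b2)*e23
e12 coeff: (-3)*1 - (-1)*5 = -3 - (-5) = 2
e13 coeff: (-3)*2 - (-4)*5 = -6 - (-20) = 14
e23 coeff: (-1)*2 - (-4)*1 = -2 - (-4) = 2
|a wedge b|^2 = 2^2 + 14^2 + 2^2
= 4 + 196 + 4
= 204


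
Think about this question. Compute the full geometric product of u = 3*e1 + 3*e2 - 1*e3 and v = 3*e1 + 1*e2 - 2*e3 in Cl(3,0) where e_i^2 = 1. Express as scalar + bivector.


In Cl(3,0): e_i^2 = 1, e_ie_j = -e_je_i for i != j.
Scalar part = u . v = 3*3 + 3*1 + (-1)*(-2)
= 9 + 3 + 2 = 14
e12 coeff = 3*1 - 3*3 = 3 - 9 = -6
e13 coeff = 3*(-2) - (-1)*3 = -6 - (-3) = -3
e23 coeff = 3*(-2) - (-1)*1 = -6 - (-1) = -5
uv = 14 - 6*e12 - 3*e13 - 5*e23


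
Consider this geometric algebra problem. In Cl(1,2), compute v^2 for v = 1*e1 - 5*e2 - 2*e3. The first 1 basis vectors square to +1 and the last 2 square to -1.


v^2 = sum of c_i^2 * e_i^2
Positive signature terms (e_i^2 = +1): 1^2 = 1
Negative signature terms (e_j^2 = -1): (-5)^2 + (-2)^2 = 29
v^2 = 1 - 29 = -28


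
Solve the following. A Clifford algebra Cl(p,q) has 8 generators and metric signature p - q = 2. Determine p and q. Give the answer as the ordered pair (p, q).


We need p + q = 8 and p - q = 2.
Adding: 2p = 8 + 2 = 10, so p = 5.
Then q = 8 - 5 = 3.
(p, q) = (5, 3)


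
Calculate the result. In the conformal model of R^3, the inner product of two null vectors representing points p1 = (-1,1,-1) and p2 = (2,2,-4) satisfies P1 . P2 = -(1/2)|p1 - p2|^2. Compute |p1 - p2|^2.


p1 - p2 = (-3, -1, 3)
|p1 - p2|^2 = (-3)^2 + (-1)^2 + 3^2
= 9 + 1 + 9
= 19


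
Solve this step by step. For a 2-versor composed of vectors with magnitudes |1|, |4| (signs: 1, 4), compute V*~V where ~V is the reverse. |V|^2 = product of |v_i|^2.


Each vector v_i has |v_i|^2 = s_i^2
Squared scales: 1^2 = 1, 4^2 = 16
|V|^2 = 1 * 16
= 16


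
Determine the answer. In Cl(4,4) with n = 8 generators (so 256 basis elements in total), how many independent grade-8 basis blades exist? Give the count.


Number of grade-k basis blades in Cl(p,q) with n = p + q is C(n, k).
n = 4 + 4 = 8
C(8, 8) = 8! / (8! * 0!)
= 40320 / (40320 * 1)
= 1


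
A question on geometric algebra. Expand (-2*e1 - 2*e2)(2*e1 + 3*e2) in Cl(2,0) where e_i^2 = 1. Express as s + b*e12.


Expand: (-2*e1 - 2*e2)(2*e1 + 3*e2)
= (-2)*2*e1e1 + (-2)*3*e1e2 + (-2)*2*e2e1 + (-2)*3*e2e2
Using e1^2 = e2^2 = 1, e2e1 = -e1e2:
Scalar part s = (-2)*2 + (-2)*3 = -4 + (-6) = -10
Bivector part b = (-2)*3 - (-2)*2 = -6 - (-4) = -2
uv = -10 - 2*e12


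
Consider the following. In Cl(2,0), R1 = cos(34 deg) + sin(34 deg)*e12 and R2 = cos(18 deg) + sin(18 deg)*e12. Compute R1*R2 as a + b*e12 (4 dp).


Same-plane rotors commute and their half-angles add:
R1*R2 = cos(a1 + a2) + sin(a1 + a2)*e12.
a1 + a2 = 34 + 18 = 52 deg
cos(52 deg) = 0.6157
sin(52 deg) = 0.7880
R1*R2 = 0.6157 + 0.7880*e12


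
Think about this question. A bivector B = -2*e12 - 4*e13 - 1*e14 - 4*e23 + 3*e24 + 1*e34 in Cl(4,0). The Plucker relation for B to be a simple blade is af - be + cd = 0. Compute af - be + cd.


Plucker relation: af - be + cd
a*f = (-2)*1 = -2
b*e = (-4)*3 = -12
c*d = (-1)*(-4) = 4
af - be + cd = -2 - (-12) + 4
= 14


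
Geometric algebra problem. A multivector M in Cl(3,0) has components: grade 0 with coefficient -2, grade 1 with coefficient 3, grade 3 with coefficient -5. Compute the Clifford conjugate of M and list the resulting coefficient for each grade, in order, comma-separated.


Clifford conjugate sign for grade k: (-1)^(k(k+1)/2)
Grade 0: (-1)^(0*1/2) = (-1)^0 = 1, coeff -2 -> -2
Grade 1: (-1)^(1*2/2) = (-1)^1 = -1, coeff 3 -> -3
Grade 3: (-1)^(3*4/2) = (-1)^6 = 1, coeff -5 -> -5
Conjugated coefficients: -2, -3, -5


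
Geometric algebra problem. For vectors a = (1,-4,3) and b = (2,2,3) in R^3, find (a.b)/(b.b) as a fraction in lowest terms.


Projection coefficient = (a . b) / (b . b)
a . b = 1*2 + (-4)*2 + 3*3
= 2 + (-8) + 9 = 3
b . b = 2^2 + 2^2 + 3^2
= 4 + 4 + 9 = 17
Coefficient = 3/17
In lowest terms: 3/17


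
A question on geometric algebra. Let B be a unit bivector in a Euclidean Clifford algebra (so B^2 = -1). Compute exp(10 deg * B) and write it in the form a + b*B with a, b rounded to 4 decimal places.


For a unit bivector B with B^2 = -1, the exponential series gives
e^(theta*B) = cos(theta) + sin(theta)*B (the GA analogue of Euler's formula).
theta = 10 degrees = 0.174533 rad
cos(10 deg) = 0.9848
sin(10 deg) = 0.1736
exp(theta*B) = 0.9848 + 0.1736*B


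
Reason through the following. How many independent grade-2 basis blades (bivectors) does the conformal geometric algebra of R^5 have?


The conformal model of R^5 uses Cl(6,1) with m = 5 + 2 = 7 generators.
Number of grade-2 blades = C(m, 2) = C(7, 2)
= 7*6/2 = 21


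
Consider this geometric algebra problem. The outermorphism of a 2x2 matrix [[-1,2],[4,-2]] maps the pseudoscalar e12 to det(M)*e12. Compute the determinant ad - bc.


The outermorphism of a linear map f sends e1^e2 to f(e1)^f(e2).
f(e1) = -1*e1 + 4*e2
f(e2) = 2*e1 - 2*e2
f(e1) ^ f(e2) = (-1*e1 + 4*e2) ^ (2*e1 - 2*e2)
= (-1)*(-2)*e12 + 4*2*e21
= (2 - 8)*e12
= -6*e12
Coefficient = -6


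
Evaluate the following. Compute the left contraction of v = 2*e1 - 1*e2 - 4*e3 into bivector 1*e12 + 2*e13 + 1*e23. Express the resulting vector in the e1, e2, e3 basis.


Left contraction v _| B = <vB>_1 (grade-1 part of the geometric product vB).
Using e1_|e12 = e2, e2_|e12 = -e1, e1_|e13 = e3, e3_|e13 = -e1, e2_|e23 = e3, e3_|e23 = -e2:
e1 coeff: -v2*b12 - v3*b13 = -(-1)*(1) - (-4)*(2) = 9
e2 coeff: v1*b12 - v3*b23 = (2)*(1) - (-4)*(1) = 6
e3 coeff: v1*b13 + v2*b23 = (2)*(2) + (-1)*(1) = 3
v _| B = 9*e1 + 6*e2 + 3*e3


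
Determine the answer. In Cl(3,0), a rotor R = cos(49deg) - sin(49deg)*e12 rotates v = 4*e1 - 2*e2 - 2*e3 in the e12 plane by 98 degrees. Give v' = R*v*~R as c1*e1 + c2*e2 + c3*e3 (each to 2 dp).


Rotor R = cos(49deg) - sin(49deg)*e12
Rotation angle theta = 2 * 49 = 98 degrees in the e12 plane (e1 -> e2).
The component perpendicular to the plane (e3) is invariant: v'_3 = v3 = -2.00
cos(98deg) = -0.1392, sin(98deg) = 0.9903
v'_1 = v1*cos(theta) - v2*sin(theta) = 4*(-0.1392) - (-2)*0.9903 = 1.42
v'_2 = v1*sin(theta) + v2*cos(theta) = 4*0.9903 + (-2)*(-0.1392) = 4.24
v' = 1.42*e1 + 4.24*e2 - 2.00*e3


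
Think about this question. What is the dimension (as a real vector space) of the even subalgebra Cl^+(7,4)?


Even subalgebra dimension = 2^(n-1)
n = 7 + 4 = 11
2^(11 - 1) = 2^10 = 1024
Verification: sum of C(11,k) for even k = 1 + 55 + 330 + 462 + 165 + 11 = 1024
Result = 1024


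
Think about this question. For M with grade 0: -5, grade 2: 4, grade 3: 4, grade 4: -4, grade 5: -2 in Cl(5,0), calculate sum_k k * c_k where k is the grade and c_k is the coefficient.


Grade-weighted sum = sum of grade_k * coefficient_k
0*(-5) = 0
2*4 = 8
3*4 = 12
4*(-4) = -16
5*(-2) = -10
Total = 0 + 8 + 12 + (-16) + (-10) = -6


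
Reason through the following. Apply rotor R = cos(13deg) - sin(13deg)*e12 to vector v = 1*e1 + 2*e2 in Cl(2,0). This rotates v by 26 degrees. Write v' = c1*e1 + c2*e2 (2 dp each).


Rotor R = cos(13deg) - sin(13deg)*e12
Rotation angle theta = 2 * 13 = 26 degrees
v' = R*v*~R rotates v by theta.
cos(26deg) = 0.8988, sin(26deg) = 0.4384
v'_1 = 1*cos(26deg) - 2*sin(26deg)
= 1*0.8988 - 2*0.4384
= 0.02
v'_2 = 1*sin(26deg) + 2*cos(26deg)
= 1*0.4384 + 2*0.8988
= 2.24
v' = 0.02*e1 + 2.24*e2


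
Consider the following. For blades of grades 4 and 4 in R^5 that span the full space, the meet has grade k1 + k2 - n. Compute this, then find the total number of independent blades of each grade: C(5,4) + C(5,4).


Meet grade = grade(A) + grade(B) - n
= 4 + 4 - 5 = 3
C(5,4) = 5
C(5,4) = 5
dim_A + dim_B = 5 + 5 = 10


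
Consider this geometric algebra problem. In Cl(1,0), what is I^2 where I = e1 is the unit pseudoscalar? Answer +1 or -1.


The pseudoscalar I = e1...e_n (product of all n generators) of Cl(p,q) satisfies I^2 = (-1)^(q + n(n-1)/2).
p = 1, q = 0, n = p + q = 1
n(n-1)/2 = 1 * 0 / 2 = 0
Exponent = q + n(n-1)/2 = 0 + 0 = 0
I^2 = (-1)^0 = +1


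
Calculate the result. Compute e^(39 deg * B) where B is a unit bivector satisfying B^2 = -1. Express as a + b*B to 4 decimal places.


For a unit bivector B with B^2 = -1, the exponential series gives
e^(theta*B) = cos(theta) + sin(theta)*B (the GA analogue of Euler's formula).
theta = 39 degrees = 0.680678 rad
cos(39 deg) = 0.7771
sin(39 deg) = 0.6293
exp(theta*B) = 0.7771 + 0.6293*B


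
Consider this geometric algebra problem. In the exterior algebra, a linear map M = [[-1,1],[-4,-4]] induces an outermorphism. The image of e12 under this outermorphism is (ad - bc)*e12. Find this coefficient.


The outermorphism of a linear map f sends e1^e2 to f(e1)^f(e2).
f(e1) = -1*e1 - 4*e2
f(e2) = 1*e1 - 4*e2
f(e1) ^ f(e2) = (-1*e1 - 4*e2) ^ (1*e1 - 4*e2)
= (-1)*(-4)*e12 + (-4)*1*e21
= (4 - (-4))*e12
= 8*e12
Coefficient = 8


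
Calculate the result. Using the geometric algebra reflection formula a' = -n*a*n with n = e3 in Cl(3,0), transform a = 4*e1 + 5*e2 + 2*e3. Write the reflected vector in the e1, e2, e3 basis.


Reflection formula: a' = -n*a*n, with n = e3 (unit vector, n^2 = 1).
For reflection through hyperplane perp to e3:
The component along e3 flips sign, others stay.
a = (4, 5, 2)
a' = (4, 5, -2)
a' = 4*e1 + 5*e2 - 2*e3


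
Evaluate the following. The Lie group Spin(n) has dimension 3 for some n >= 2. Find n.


dim Spin(n) = dim so(n) = n(n-1)/2.
Solve n(n-1)/2 = 3, i.e. n^2 - n - 6 = 0.
Discriminant = 1 + 8*3 = 25
n = (1 + sqrt(25))/2 = (1 + 5)/2 = 3


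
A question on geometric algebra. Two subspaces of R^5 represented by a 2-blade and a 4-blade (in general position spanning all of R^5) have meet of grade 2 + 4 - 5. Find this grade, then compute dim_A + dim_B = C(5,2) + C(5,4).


Meet grade = grade(A) + grade(B) - n
= 2 + 4 - 5 = 1
C(5,2) = 10
C(5,4) = 5
dim_A + dim_B = 10 + 5 = 15


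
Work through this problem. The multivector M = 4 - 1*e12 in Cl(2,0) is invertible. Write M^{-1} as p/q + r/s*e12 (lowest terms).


M = 4 - 1*e12, where e12^2 = -1.
Since M commutes with its reverse ~M = a - b*e12, M * ~M = a^2 - b^2*e12^2 = a^2 + b^2.
So M^{-1} = ~M / (a^2 + b^2) = (a - b*e12)/(a^2 + b^2).
a^2 + b^2 = 16 + 1 = 17
Scalar part = 4/17 = 4/17
Bivector coeff = 1/17 = 1/17
M^{-1} = 4/17 + 1/17*e12


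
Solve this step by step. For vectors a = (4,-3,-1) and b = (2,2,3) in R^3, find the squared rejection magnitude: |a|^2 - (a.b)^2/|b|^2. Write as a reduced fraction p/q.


|a|^2 = 4^2 + (-3)^2 + (-1)^2 = 26
|b|^2 = 2^2 + 2^2 + 3^2 = 17
a . b = 4*2 + (-3)*2 + (-1)*3 = -1
(a.b)^2 = (-1)^2 = 1
|rej|^2 = 26 - 1/17
= (442 - 1)/17
= 441/17
In lowest terms: 441/17


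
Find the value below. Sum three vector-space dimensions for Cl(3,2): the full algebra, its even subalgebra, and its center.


n = 3 + 2 = 5
Total dim = 2^5 = 32
Even subalgebra dim = 2^4 = 16
n is odd, so center dim = 2
Sum = 32 + 16 + 2 = 50


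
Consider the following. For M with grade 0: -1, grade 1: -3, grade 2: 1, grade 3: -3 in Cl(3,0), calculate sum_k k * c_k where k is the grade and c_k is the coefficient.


Grade-weighted sum = sum of grade_k * coefficient_k
0*(-1) = 0
1*(-3) = -3
2*1 = 2
3*(-3) = -9
Total = 0 + (-3) + 2 + (-9) = -10


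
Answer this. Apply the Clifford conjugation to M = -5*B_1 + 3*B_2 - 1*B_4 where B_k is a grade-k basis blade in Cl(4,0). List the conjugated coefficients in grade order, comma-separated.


Clifford conjugate sign for grade k: (-1)^(k(k+1)/2)
Grade 1: (-1)^(1*2/2) = (-1)^1 = -1, coeff -5 -> 5
Grade 2: (-1)^(2*3/2) = (-1)^3 = -1, coeff 3 -> -3
Grade 4: (-1)^(4*5/2) = (-1)^10 = 1, coeff -1 -> -1
Conjugated coefficients: 5, -3, -1


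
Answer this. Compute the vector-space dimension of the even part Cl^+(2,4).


Even subalgebra dimension = 2^(n-1)
n = 2 + 4 = 6
2^(6 - 1) = 2^5 = 32
Verification: sum of C(6,k) for even k = 1 + 15 + 15 + 1 = 32
Result = 32


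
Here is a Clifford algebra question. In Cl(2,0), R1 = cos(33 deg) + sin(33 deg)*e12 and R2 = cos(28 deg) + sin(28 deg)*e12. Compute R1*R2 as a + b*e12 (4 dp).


Same-plane rotors commute and their half-angles add:
R1*R2 = cos(a1 + a2) + sin(a1 + a2)*e12.
a1 + a2 = 33 + 28 = 61 deg
cos(61 deg) = 0.4848
sin(61 deg) = 0.8746
R1*R2 = 0.4848 + 0.8746*e12


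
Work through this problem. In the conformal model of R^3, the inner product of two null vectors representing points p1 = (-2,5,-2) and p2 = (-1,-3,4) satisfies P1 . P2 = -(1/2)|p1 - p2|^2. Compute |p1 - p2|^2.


p1 - p2 = (-1, 8, -6)
|p1 - p2|^2 = (-1)^2 + 8^2 + (-6)^2
= 1 + 64 + 36
= 101


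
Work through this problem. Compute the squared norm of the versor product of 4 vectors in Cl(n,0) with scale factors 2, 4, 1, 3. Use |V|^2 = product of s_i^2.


Each vector v_i has |v_i|^2 = s_i^2
Squared scales: 2^2 = 4, 4^2 = 16, 1^2 = 1, 3^2 = 9
|V|^2 = 4 * 16 * 1 * 9
= 576


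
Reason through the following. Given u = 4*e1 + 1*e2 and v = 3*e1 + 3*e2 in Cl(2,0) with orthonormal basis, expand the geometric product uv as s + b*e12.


Expand: (4*e1 + 1*e2)(3*e1 + 3*e2)
= 4*3*e1e1 + 4*3*e1e2 + 1*3*e2e1 + 1*3*e2e2
Using e1^2 = e2^2 = 1, e2e1 = -e1e2:
Scalar part s = 4*3 + 1*3 = 12 + 3 = 15
Bivector part b = 4*3 - 1*3 = 12 - 3 = 9
uv = 15 + 9*e12


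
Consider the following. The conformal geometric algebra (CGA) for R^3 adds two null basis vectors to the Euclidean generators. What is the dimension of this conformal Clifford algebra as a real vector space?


The conformal model of R^3 uses Cl(4,1): the 3 Euclidean generators plus two extra orthogonal generators e+ (e+^2 = +1) and e- (e-^2 = -1), from which the null vectors e0, einf are built.
Number of generators m = 3 + 2 = 5.
dim Cl(p,q) = 2^m = 2^5 = 32


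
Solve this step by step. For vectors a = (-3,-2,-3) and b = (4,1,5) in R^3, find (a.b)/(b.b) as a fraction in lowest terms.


Projection coefficient = (a . b) / (b . b)
a . b = (-3)*4 + (-2)*1 + (-3)*5
= -12 + (-2) + (-15) = -29
b . b = 4^2 + 1^2 + 5^2
= 16 + 1 + 25 = 42
Coefficient = -29/42
In lowest terms: -29/42


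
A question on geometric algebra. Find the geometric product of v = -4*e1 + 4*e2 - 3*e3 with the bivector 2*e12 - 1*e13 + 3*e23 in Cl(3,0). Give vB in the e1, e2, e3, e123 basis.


vB has grade-1 (vector) and grade-3 (trivector) parts: vB = (v _| B) + (v ^ B).
Vector part <vB>_1:
  e1: -v2*b12 - v3*b13 = -(4)*(2) - (-3)*(-1) = -11
  e2: v1*b12 - v3*b23 = (-4)*(2) - (-3)*(3) = 1
  e3: v1*b13 + v2*b23 = (-4)*(-1) + (4)*(3) = 16
Trivector part <vB>_3:
  e123: v1*b23 - v2*b13 + v3*b12 = (-4)*(3) - (4)*(-1) + (-3)*(2) = -14
vB = -11*e1 + 1*e2 + 16*e3 - 14*e123


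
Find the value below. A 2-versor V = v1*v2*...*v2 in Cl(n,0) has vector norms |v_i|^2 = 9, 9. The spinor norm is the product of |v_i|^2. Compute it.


Spinor norm N(V) = |v1|^2 * |v2|^2 * ... * |v2|^2
= 9 * 9
Running product: 9, 81
N(V) = 81


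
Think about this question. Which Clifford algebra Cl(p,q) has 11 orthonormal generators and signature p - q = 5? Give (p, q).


We need p + q = 11 and p - q = 5.
Adding: 2p = 11 + 5 = 16, so p = 8.
Then q = 11 - 8 = 3.
(p, q) = (8, 3)


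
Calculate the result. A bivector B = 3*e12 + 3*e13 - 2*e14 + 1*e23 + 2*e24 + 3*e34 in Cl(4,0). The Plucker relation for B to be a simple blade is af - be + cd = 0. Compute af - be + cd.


Plucker relation: af - be + cd
a*f = 3*3 = 9
b*e = 3*2 = 6
c*d = (-2)*1 = -2
af - be + cd = 9 - 6 + (-2)
= 1


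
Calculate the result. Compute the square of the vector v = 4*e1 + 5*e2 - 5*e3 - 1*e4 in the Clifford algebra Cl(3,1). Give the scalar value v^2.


v^2 = sum of c_i^2 * e_i^2
Positive signature terms (e_i^2 = +1): 4^2 + 5^2 + (-5)^2 = 66
Negative signature terms (e_j^2 = -1): (-1)^2 = 1
v^2 = 66 - 1 = 65


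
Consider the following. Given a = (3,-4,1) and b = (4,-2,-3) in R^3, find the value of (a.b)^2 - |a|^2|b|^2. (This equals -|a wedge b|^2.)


a . b = 3*4 + (-4)*(-2) + 1*(-3)
= 12 + 8 + (-3) = 17
|a|^2 = 3^2 + (-4)^2 + 1^2 = 26
|b|^2 = 4^2 + (-2)^2 + (-3)^2 = 29
(a.b)^2 = 17^2 = 289
|a|^2 * |b|^2 = 26 * 29 = 754
Result = 289 - 754 = -465


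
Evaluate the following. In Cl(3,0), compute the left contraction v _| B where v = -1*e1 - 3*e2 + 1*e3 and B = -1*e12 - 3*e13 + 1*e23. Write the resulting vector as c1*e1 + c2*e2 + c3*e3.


Left contraction v _| B = <vB>_1 (grade-1 part of the geometric product vB).
Using e1_|e12 = e2, e2_|e12 = -e1, e1_|e13 = e3, e3_|e13 = -e1, e2_|e23 = e3, e3_|e23 = -e2:
e1 coeff: -v2*b12 - v3*b13 = -(-3)*(-1) - (1)*(-3) = 0
e2 coeff: v1*b12 - v3*b23 = (-1)*(-1) - (1)*(1) = 0
e3 coeff: v1*b13 + v2*b23 = (-1)*(-3) + (-3)*(1) = 0
v _| B = 0*e1 + 0*e2 + 0*e3


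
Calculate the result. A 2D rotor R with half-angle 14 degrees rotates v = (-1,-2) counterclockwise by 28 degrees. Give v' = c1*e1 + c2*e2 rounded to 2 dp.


Rotor R = cos(14deg) - sin(14deg)*e12
Rotation angle theta = 2 * 14 = 28 degrees
v' = R*v*~R rotates v by theta.
cos(28deg) = 0.8829, sin(28deg) = 0.4695
v'_1 = -1*cos(28deg) - (-2)*sin(28deg)
= -1*0.8829 - (-2)*0.4695
= 0.06
v'_2 = -1*sin(28deg) + (-2)*cos(28deg)
= -1*0.4695 + (-2)*0.8829
= -2.24
v' = 0.06*e1 - 2.24*e2


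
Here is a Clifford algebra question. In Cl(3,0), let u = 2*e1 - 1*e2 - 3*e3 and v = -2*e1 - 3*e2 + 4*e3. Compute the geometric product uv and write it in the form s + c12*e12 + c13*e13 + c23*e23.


In Cl(3,0): e_i^2 = 1, e_ie_j = -e_je_i for i != j.
Scalar part = u . v = 2*(-2) + (-1)*(-3) + (-3)*4
= -4 + 3 + (-12) = -13
e12 coeff = 2*(-3) - (-1)*(-2) = -6 - 2 = -8
e13 coeff = 2*4 - (-3)*(-2) = 8 - 6 = 2
e23 coeff = (-1)*4 - (-3)*(-3) = -4 - 9 = -13
uv = -13 - 8*e12 + 2*e13 - 13*e23


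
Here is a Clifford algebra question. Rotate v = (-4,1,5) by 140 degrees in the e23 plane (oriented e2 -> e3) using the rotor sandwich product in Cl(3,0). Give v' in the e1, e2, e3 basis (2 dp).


Rotor R = cos(70deg) - sin(70deg)*e23
Rotation angle theta = 2 * 70 = 140 degrees in the e23 plane (e2 -> e3).
The component perpendicular to the plane (e1) is invariant: v'_1 = v1 = -4.00
cos(140deg) = -0.7660, sin(140deg) = 0.6428
v'_2 = v2*cos(theta) - v3*sin(theta) = 1*(-0.7660) - 5*0.6428 = -3.98
v'_3 = v2*sin(theta) + v3*cos(theta) = 1*0.6428 + 5*(-0.7660) = -3.19
v' = -4.00*e1 - 3.98*e2 - 3.19*e3


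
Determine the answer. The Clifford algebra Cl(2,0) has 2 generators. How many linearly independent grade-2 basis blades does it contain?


Number of grade-k basis blades in Cl(p,q) with n = p + q is C(n, k).
n = 2 + 0 = 2
C(2, 2) = 2! / (2! * 0!)
= 2 / (2 * 1)
= 1


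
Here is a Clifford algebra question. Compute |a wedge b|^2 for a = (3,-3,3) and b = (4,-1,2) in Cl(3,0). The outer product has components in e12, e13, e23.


a wedge b = (a1*b2 - a2*b1)*e12 + (a1*b3 - a3*b1)*e13 + (a2*b3 - a3*b2)*e23
e12 coeff: 3*(-1) - (-3)*4 = -3 - (-12) = 9
e13 coeff: 3*2 - 3*4 = 6 - 12 = -6
e23 coeff: (-3)*2 - 3*(-1) = -6 - (-3) = -3
|a wedge b|^2 = 9^2 + (-6)^2 + (-3)^2
= 81 + 36 + 9
= 126


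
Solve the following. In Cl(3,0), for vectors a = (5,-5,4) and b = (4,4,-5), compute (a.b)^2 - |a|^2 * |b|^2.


a . b = 5*4 + (-5)*4 + 4*(-5)
= 20 + (-20) + (-20) = -20
|a|^2 = 5^2 + (-5)^2 + 4^2 = 66
|b|^2 = 4^2 + 4^2 + (-5)^2 = 57
(a.b)^2 = (-20)^2 = 400
|a|^2 * |b|^2 = 66 * 57 = 3762
Result = 400 - 3762 = -3362


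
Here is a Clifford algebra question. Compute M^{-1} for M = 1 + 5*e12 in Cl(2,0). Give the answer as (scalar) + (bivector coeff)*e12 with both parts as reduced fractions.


M = 1 + 5*e12, where e12^2 = -1.
Since M commutes with its reverse ~M = a - b*e12, M * ~M = a^2 - b^2*e12^2 = a^2 + b^2.
So M^{-1} = ~M / (a^2 + b^2) = (a - b*e12)/(a^2 + b^2).
a^2 + b^2 = 1 + 25 = 26
Scalar part = 1/26 = 1/26
Bivector coeff = -5/26 = -5/26
M^{-1} = 1/26 - 5/26*e12


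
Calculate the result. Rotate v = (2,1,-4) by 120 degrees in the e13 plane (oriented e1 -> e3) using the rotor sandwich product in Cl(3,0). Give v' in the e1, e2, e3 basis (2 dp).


Rotor R = cos(60deg) - sin(60deg)*e13
Rotation angle theta = 2 * 60 = 120 degrees in the e13 plane (e1 -> e3).
The component perpendicular to the plane (e2) is invariant: v'_2 = v2 = 1.00
cos(120deg) = -0.5000, sin(120deg) = 0.8660
v'_1 = v1*cos(theta) - v3*sin(theta) = 2*(-0.5000) - (-4)*0.8660 = 2.46
v'_3 = v1*sin(theta) + v3*cos(theta) = 2*0.8660 + (-4)*(-0.5000) = 3.73
v' = 2.46*e1 + 1.00*e2 + 3.73*e3


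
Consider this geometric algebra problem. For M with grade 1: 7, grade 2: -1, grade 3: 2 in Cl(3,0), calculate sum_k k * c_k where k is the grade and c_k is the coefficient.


Grade-weighted sum = sum of grade_k * coefficient_k
1*7 = 7
2*(-1) = -2
3*2 = 6
Total = 7 + (-2) + 6 = 11


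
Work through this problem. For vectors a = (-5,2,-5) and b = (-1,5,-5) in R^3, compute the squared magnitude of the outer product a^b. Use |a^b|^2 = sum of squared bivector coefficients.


a wedge b = (a1*b2 - a2*b1)*e12 + (a1*b3 - a3*b1)*e13 + (a2*b3 - a3*b2)*e23
e12 coeff: (-5)*5 - 2*(-1) = -25 - (-2) = -23
e13 coeff: (-5)*(-5) - (-5)*(-1) = 25 - 5 = 20
e23 coeff: 2*(-5) - (-5)*5 = -10 - (-25) = 15
|a wedge b|^2 = (-23)^2 + 20^2 + 15^2
= 529 + 400 + 225
= 1154


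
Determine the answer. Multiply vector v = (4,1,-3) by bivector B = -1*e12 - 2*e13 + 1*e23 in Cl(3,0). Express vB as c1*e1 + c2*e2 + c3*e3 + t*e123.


vB has grade-1 (vector) and grade-3 (trivector) parts: vB = (v _| B) + (v ^ B).
Vector part <vB>_1:
  e1: -v2*b12 - v3*b13 = -(1)*(-1) - (-3)*(-2) = -5
  e2: v1*b12 - v3*b23 = (4)*(-1) - (-3)*(1) = -1
  e3: v1*b13 + v2*b23 = (4)*(-2) + (1)*(1) = -7
Trivector part <vB>_3:
  e123: v1*b23 - v2*b13 + v3*b12 = (4)*(1) - (1)*(-2) + (-3)*(-1) = 9
vB = -5*e1 - 1*e2 - 7*e3 + 9*e123


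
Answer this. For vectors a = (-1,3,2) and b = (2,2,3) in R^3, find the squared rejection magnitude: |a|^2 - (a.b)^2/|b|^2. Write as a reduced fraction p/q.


|a|^2 = (-1)^2 + 3^2 + 2^2 = 14
|b|^2 = 2^2 + 2^2 + 3^2 = 17
a . b = (-1)*2 + 3*2 + 2*3 = 10
(a.b)^2 = 10^2 = 100
|rej|^2 = 14 - 100/17
= (238 - 100)/17
= 138/17
In lowest terms: 138/17


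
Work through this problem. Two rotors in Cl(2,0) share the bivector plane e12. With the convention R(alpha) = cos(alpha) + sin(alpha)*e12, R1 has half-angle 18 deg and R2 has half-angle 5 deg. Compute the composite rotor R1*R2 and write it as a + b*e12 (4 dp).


Same-plane rotors commute and their half-angles add:
R1*R2 = cos(a1 + a2) + sin(a1 + a2)*e12.
a1 + a2 = 18 + 5 = 23 deg
cos(23 deg) = 0.9205
sin(23 deg) = 0.3907
R1*R2 = 0.9205 + 0.3907*e12


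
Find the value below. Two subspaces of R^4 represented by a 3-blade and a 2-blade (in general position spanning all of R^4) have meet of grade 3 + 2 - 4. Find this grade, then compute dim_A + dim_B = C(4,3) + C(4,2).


Meet grade = grade(A) + grade(B) - n
= 3 + 2 - 4 = 1
C(4,3) = 4
C(4,2) = 6
dim_A + dim_B = 4 + 6 = 10


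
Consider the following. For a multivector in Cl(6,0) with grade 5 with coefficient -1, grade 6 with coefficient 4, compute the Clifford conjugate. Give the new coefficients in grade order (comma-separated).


Clifford conjugate sign for grade k: (-1)^(k(k+1)/2)
Grade 5: (-1)^(5*6/2) = (-1)^15 = -1, coeff -1 -> 1
Grade 6: (-1)^(6*7/2) = (-1)^21 = -1, coeff 4 -> -4
Conjugated coefficients: 1, -4


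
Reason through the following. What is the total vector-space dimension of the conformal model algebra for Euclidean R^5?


The conformal model of R^5 uses Cl(6,1): the 5 Euclidean generators plus two extra orthogonal generators e+ (e+^2 = +1) and e- (e-^2 = -1), from which the null vectors e0, einf are built.
Number of generators m = 5 + 2 = 7.
dim Cl(p,q) = 2^m = 2^7 = 128


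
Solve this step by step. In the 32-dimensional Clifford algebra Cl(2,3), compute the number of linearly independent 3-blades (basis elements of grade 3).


Number of grade-k basis blades in Cl(p,q) with n = p + q is C(n, k).
n = 2 + 3 = 5
C(5, 3) = 5! / (3! * 2!)
= 120 / (6 * 2)
= 10


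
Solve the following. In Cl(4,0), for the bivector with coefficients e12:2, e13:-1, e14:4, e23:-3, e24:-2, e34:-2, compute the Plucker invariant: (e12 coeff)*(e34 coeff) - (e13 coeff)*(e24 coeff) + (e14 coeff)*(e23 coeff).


Plucker relation: af - be + cd
a*f = 2*(-2) = -4
b*e = (-1)*(-2) = 2
c*d = 4*(-3) = -12
af - be + cd = -4 - 2 + (-12)
= -18


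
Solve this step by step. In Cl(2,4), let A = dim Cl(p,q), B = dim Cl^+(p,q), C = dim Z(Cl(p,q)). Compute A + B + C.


n = 2 + 4 = 6
Total dim = 2^6 = 64
Even subalgebra dim = 2^5 = 32
n is even, so center dim = 1
Sum = 64 + 32 + 1 = 97


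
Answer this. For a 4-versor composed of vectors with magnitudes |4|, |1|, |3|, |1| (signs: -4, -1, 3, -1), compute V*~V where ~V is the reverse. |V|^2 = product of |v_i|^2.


Each vector v_i has |v_i|^2 = s_i^2
Squared scales: (-4)^2 = 16, (-1)^2 = 1, 3^2 = 9, (-1)^2 = 1
|V|^2 = 16 * 1 * 9 * 1
= 144


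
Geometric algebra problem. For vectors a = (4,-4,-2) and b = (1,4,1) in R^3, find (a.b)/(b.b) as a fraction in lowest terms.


Projection coefficient = (a . b) / (b . b)
a . b = 4*1 + (-4)*4 + (-2)*1
= 4 + (-16) + (-2) = -14
b . b = 1^2 + 4^2 + 1^2
= 1 + 16 + 1 = 18
Coefficient = -14/18
In lowest terms: -7/9


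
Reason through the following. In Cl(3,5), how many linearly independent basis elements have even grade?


Even subalgebra dimension = 2^(n-1)
n = 3 + 5 = 8
2^(8 - 1) = 2^7 = 128
Verification: sum of C(8,k) for even k = 1 + 28 + 70 + 28 + 1 = 128
Result = 128


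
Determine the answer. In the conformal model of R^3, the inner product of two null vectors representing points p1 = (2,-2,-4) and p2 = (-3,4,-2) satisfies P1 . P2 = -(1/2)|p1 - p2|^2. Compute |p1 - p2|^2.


p1 - p2 = (5, -6, -2)
|p1 - p2|^2 = 5^2 + (-6)^2 + (-2)^2
= 25 + 36 + 4
= 65


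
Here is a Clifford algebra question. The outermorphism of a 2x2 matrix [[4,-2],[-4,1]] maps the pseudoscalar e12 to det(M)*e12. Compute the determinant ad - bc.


The outermorphism of a linear map f sends e1^e2 to f(e1)^f(e2).
f(e1) = 4*e1 - 4*e2
f(e2) = -2*e1 + 1*e2
f(e1) ^ f(e2) = (4*e1 - 4*e2) ^ (-2*e1 + 1*e2)
= 4*1*e12 + (-4)*(-2)*e21
= (4 - 8)*e12
= -4*e12
Coefficient = -4
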